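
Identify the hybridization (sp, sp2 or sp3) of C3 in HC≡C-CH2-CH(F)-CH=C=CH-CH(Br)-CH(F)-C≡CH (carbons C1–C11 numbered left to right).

sp^3

C3 (4 σ bonds) has steric number 4: sp3.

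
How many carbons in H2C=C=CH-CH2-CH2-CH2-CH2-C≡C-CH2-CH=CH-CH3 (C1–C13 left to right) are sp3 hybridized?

6

C1: sp2
C2: sp
C3: sp2
C4: sp3 ✓
C5: sp3 ✓
C6: sp3 ✓
C7: sp3 ✓
C8: sp
C9: sp
C10: sp3 ✓
C11: sp2
C12: sp2
C13: sp3 ✓
C4, C5, C6, C7, C10, C13 → 6 sp3 carbons.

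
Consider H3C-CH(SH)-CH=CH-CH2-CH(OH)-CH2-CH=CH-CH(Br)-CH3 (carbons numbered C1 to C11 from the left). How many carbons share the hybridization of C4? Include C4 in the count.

C4 is sp2 (one π bond).
C1: sp3
C2: sp3
C3: sp2 ✓
C4: sp2 ✓
C5: sp3
C6: sp3
C7: sp3
C8: sp2 ✓
C9: sp2 ✓
C10: sp3
C11: sp3
4 carbons are sp2.

4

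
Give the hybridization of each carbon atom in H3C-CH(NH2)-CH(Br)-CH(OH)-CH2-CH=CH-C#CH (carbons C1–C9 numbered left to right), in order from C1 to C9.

C1 sp3, C2 sp3, C3 sp3, C4 sp3, C5 sp3, C6 sp2, C7 sp2, C8 sp, C9 sp

C1 has 4 σ bonds: steric number 4 → sp3.
C2 carries 4 σ bonds, giving a steric number of 4, so it is sp3.
C3: 4 σ bonds — 4 electron domains, sp3.
C4 carries 4 σ bonds, giving a steric number of 4, so it is sp3.
C5 carries 4 σ bonds, giving a steric number of 4, so it is sp3.
C6 carries 3 σ bonds, plus one π bond, giving a steric number of 3, so it is sp2.
C7: 3 σ bonds, plus one π bond; 3 regions of electron density → sp2.
C8: 2 σ bonds, plus two π bonds — 2 electron domains, sp.
C9: 2 σ bonds, plus two π bonds; 2 regions of electron density → sp.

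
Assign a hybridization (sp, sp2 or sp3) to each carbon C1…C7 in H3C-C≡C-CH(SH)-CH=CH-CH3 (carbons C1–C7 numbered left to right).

C1 (4 σ bonds) has steric number 4: sp3.
C2 carries 2 σ bonds, plus two π bonds, giving a steric number of 2, so it is sp.
C3: 2 σ bonds, plus two π bonds; 2 regions of electron density → sp.
C4 — 4 σ bonds. Steric number 4, so sp3.
C5: 3 σ bonds, plus one π bond; 3 regions of electron density → sp2.
C6 carries 3 σ bonds, plus one π bond, giving a steric number of 3, so it is sp2.
C7 is sp3: 4 σ bonds, 4 electron-density regions.

C1 sp3, C2 sp, C3 sp, C4 sp3, C5 sp2, C6 sp2, C7 sp3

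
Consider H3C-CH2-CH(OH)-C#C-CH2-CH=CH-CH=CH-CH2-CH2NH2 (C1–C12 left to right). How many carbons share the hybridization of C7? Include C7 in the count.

C7 is sp2 (one π bond).
C1: sp3
C2: sp3
C3: sp3
C4: sp
C5: sp
C6: sp3
C7: sp2 ✓
C8: sp2 ✓
C9: sp2 ✓
C10: sp2 ✓
C11: sp3
C12: sp3
4 carbons are sp2.

4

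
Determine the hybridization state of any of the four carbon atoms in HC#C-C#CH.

sp

Every carbon is part of a C≡C triple bond: two σ regions → sp.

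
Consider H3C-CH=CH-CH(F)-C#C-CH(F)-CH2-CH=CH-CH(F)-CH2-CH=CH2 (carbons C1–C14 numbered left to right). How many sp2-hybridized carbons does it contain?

C1: sp3
C2: sp2 ✓
C3: sp2 ✓
C4: sp3
C5: sp
C6: sp
C7: sp3
C8: sp3
C9: sp2 ✓
C10: sp2 ✓
C11: sp3
C12: sp3
C13: sp2 ✓
C14: sp2 ✓
C2, C3, C9, C10, C13, C14 → 6 sp2 carbons.

6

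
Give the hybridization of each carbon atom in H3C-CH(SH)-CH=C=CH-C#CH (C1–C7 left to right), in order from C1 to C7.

C1 sp3, C2 sp3, C3 sp2, C4 sp, C5 sp2, C6 sp, C7 sp

C1: 4 σ bonds; 4 regions of electron density → sp3.
C2 carries 4 σ bonds, giving a steric number of 4, so it is sp3.
C3: 3 σ bonds, plus one π bond — 3 electron domains, sp2.
C4 has 2 σ bonds, plus two π bonds: steric number 2 → sp.
C5: 3 σ bonds, plus one π bond — 3 electron domains, sp2.
C6 has 2 σ bonds, plus two π bonds: steric number 2 → sp.
C7: 2 σ bonds, plus two π bonds; 2 regions of electron density → sp.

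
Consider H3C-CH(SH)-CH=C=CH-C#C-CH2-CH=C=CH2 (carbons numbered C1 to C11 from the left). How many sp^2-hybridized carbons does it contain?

C1: sp3
C2: sp3
C3: sp2 ✓
C4: sp
C5: sp2 ✓
C6: sp
C7: sp
C8: sp3
C9: sp2 ✓
C10: sp
C11: sp2 ✓
C3, C5, C9, C11 → 4 sp2 carbons.

4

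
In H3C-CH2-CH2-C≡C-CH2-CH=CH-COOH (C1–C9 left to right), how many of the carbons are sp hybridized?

2

C1: sp3
C2: sp3
C3: sp3
C4: sp ✓
C5: sp ✓
C6: sp3
C7: sp2
C8: sp2
C9: sp2
C4, C5 → 2 sp carbons.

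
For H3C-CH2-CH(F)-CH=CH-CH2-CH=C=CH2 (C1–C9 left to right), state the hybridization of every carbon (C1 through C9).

C1 sp3, C2 sp3, C3 sp3, C4 sp2, C5 sp2, C6 sp3, C7 sp2, C8 sp, C9 sp2

C1 — 4 σ bonds. Steric number 4, so sp3.
C2 (4 σ bonds) has steric number 4: sp3.
C3 is sp3: 4 σ bonds, 4 electron-density regions.
C4: 3 σ bonds, plus one π bond — 3 electron domains, sp2.
C5 (3 σ bonds, plus one π bond) has steric number 3: sp2.
C6 is sp3: 4 σ bonds, 4 electron-density regions.
C7: 3 σ bonds, plus one π bond — 3 electron domains, sp2.
C8: 2 σ bonds, plus two π bonds — 2 electron domains, sp.
C9 carries 3 σ bonds, plus one π bond, giving a steric number of 3, so it is sp2.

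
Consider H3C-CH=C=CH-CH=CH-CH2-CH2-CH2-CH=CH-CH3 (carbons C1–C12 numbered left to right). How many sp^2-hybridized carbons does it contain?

C1: sp3
C2: sp2 ✓
C3: sp
C4: sp2 ✓
C5: sp2 ✓
C6: sp2 ✓
C7: sp3
C8: sp3
C9: sp3
C10: sp2 ✓
C11: sp2 ✓
C12: sp3
C2, C4, C5, C6, C10, C11 → 6 sp2 carbons.

6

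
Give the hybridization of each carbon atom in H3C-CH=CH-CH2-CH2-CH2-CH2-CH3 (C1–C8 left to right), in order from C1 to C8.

C1 sp3, C2 sp2, C3 sp2, C4 sp3, C5 sp3, C6 sp3, C7 sp3, C8 sp3

C1 has 4 σ bonds: steric number 4 → sp3.
C2: 3 σ bonds, plus one π bond; 3 regions of electron density → sp2.
C3 carries 3 σ bonds, plus one π bond, giving a steric number of 3, so it is sp2.
C4 has 4 σ bonds: steric number 4 → sp3.
C5 is sp3: 4 σ bonds, 4 electron-density regions.
C6 has 4 σ bonds: steric number 4 → sp3.
C7 — 4 σ bonds. Steric number 4, so sp3.
C8 (4 σ bonds) has steric number 4: sp3.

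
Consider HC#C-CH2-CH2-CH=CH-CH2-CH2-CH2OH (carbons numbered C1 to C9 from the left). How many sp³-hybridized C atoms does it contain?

5

C1: sp
C2: sp
C3: sp3 ✓
C4: sp3 ✓
C5: sp2
C6: sp2
C7: sp3 ✓
C8: sp3 ✓
C9: sp3 ✓
C3, C4, C7, C8, C9 → 5 sp3 carbons.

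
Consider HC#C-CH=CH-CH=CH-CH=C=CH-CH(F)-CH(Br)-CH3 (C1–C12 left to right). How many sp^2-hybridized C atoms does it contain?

C1: sp
C2: sp
C3: sp2 ✓
C4: sp2 ✓
C5: sp2 ✓
C6: sp2 ✓
C7: sp2 ✓
C8: sp
C9: sp2 ✓
C10: sp3
C11: sp3
C12: sp3
C3, C4, C5, C6, C7, C9 → 6 sp2 carbons.

6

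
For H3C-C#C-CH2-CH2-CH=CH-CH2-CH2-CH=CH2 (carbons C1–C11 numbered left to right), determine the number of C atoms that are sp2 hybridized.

4

C1: sp3
C2: sp
C3: sp
C4: sp3
C5: sp3
C6: sp2 ✓
C7: sp2 ✓
C8: sp3
C9: sp3
C10: sp2 ✓
C11: sp2 ✓
C6, C7, C10, C11 → 4 sp2 carbons.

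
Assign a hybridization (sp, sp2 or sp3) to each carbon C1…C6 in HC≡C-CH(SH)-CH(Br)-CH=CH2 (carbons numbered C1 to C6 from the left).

C1 (2 σ bonds, plus two π bonds) has steric number 2: sp.
C2 — 2 σ bonds, plus two π bonds. Steric number 2, so sp.
C3: 4 σ bonds — 4 electron domains, sp3.
C4: 4 σ bonds — 4 electron domains, sp3.
C5 has 3 σ bonds, plus one π bond: steric number 3 → sp2.
C6: 3 σ bonds, plus one π bond; 3 regions of electron density → sp2.

C1 sp, C2 sp, C3 sp3, C4 sp3, C5 sp2, C6 sp2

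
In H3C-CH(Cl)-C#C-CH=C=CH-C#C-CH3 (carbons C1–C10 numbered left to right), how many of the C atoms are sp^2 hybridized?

2

C1: sp3
C2: sp3
C3: sp
C4: sp
C5: sp2 ✓
C6: sp
C7: sp2 ✓
C8: sp
C9: sp
C10: sp3
C5, C7 → 2 sp2 carbons.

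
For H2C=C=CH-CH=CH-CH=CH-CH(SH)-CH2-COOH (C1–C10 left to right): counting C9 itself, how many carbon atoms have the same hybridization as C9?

2

C9 is sp3 (only σ bonds).
C1: sp2
C2: sp
C3: sp2
C4: sp2
C5: sp2
C6: sp2
C7: sp2
C8: sp3 ✓
C9: sp3 ✓
C10: sp2
2 carbons are sp3.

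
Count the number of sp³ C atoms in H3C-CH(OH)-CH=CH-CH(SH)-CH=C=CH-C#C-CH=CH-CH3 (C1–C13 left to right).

C1: sp3 ✓
C2: sp3 ✓
C3: sp2
C4: sp2
C5: sp3 ✓
C6: sp2
C7: sp
C8: sp2
C9: sp
C10: sp
C11: sp2
C12: sp2
C13: sp3 ✓
C1, C2, C5, C13 → 4 sp3 carbons.

4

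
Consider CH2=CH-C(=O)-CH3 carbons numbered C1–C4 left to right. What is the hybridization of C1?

C1 — 3 σ bonds, plus one π bond. Steric number 3, so sp2.

sp^2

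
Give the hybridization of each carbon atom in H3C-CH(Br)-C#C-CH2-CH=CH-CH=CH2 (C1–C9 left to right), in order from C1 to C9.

C1: 4 σ bonds; 4 regions of electron density → sp3.
C2: 4 σ bonds; 4 regions of electron density → sp3.
C3: 2 σ bonds, plus two π bonds — 2 electron domains, sp.
C4 is sp: 2 σ bonds, plus two π bonds, 2 electron-density regions.
C5 carries 4 σ bonds, giving a steric number of 4, so it is sp3.
C6 — 3 σ bonds, plus one π bond. Steric number 3, so sp2.
C7: 3 σ bonds, plus one π bond; 3 regions of electron density → sp2.
C8 (3 σ bonds, plus one π bond) has steric number 3: sp2.
C9 has 3 σ bonds, plus one π bond: steric number 3 → sp2.

C1 sp3, C2 sp3, C3 sp, C4 sp, C5 sp3, C6 sp2, C7 sp2, C8 sp2, C9 sp2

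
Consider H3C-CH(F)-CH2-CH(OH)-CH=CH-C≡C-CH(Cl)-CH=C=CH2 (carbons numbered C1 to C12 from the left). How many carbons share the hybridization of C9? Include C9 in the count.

5

C9 is sp3 (only σ bonds).
C1: sp3 ✓
C2: sp3 ✓
C3: sp3 ✓
C4: sp3 ✓
C5: sp2
C6: sp2
C7: sp
C8: sp
C9: sp3 ✓
C10: sp2
C11: sp
C12: sp2
5 carbons are sp3.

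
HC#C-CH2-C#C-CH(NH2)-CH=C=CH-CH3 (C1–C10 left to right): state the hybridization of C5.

sp

C5 — 2 σ bonds, plus two π bonds. Steric number 2, so sp.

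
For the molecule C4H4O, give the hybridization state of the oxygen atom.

One O lone pair is in the aromatic π system (p orbital), the other is in an sp2 hybrid in the ring plane; O has two σ bonds + one in-plane lone pair → sp2.

sp²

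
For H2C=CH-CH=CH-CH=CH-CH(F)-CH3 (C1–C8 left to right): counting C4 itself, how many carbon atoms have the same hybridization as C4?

C4 is sp2 (one π bond).
C1: sp2 ✓
C2: sp2 ✓
C3: sp2 ✓
C4: sp2 ✓
C5: sp2 ✓
C6: sp2 ✓
C7: sp3
C8: sp3
6 carbons are sp2.

6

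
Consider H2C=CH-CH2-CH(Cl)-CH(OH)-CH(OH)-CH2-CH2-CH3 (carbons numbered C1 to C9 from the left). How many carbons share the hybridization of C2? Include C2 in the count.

2

C2 is sp2 (one π bond).
C1: sp2 ✓
C2: sp2 ✓
C3: sp3
C4: sp3
C5: sp3
C6: sp3
C7: sp3
C8: sp3
C9: sp3
2 carbons are sp2.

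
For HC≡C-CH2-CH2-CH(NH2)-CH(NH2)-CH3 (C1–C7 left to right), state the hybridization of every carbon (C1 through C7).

C1 is sp: 2 σ bonds, plus two π bonds, 2 electron-density regions.
C2: 2 σ bonds, plus two π bonds — 2 electron domains, sp.
C3 — 4 σ bonds. Steric number 4, so sp3.
C4 carries 4 σ bonds, giving a steric number of 4, so it is sp3.
C5 — 4 σ bonds. Steric number 4, so sp3.
C6 is sp3: 4 σ bonds, 4 electron-density regions.
C7: 4 σ bonds — 4 electron domains, sp3.

C1 sp, C2 sp, C3 sp3, C4 sp3, C5 sp3, C6 sp3, C7 sp3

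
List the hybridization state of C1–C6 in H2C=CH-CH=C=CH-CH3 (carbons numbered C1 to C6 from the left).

C1 is sp2: 3 σ bonds, plus one π bond, 3 electron-density regions.
C2 (3 σ bonds, plus one π bond) has steric number 3: sp2.
C3 — 3 σ bonds, plus one π bond. Steric number 3, so sp2.
C4: 2 σ bonds, plus two π bonds; 2 regions of electron density → sp.
C5 — 3 σ bonds, plus one π bond. Steric number 3, so sp2.
C6 — 4 σ bonds. Steric number 4, so sp3.

C1 sp2, C2 sp2, C3 sp2, C4 sp, C5 sp2, C6 sp3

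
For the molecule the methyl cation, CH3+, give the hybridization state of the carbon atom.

Three σ bonds to H, empty p orbital → sp2, trigonal planar.

sp²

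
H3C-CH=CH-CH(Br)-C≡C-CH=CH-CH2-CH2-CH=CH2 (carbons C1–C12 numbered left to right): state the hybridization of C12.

sp2

C12 has 3 σ bonds, plus one π bond: steric number 3 → sp2.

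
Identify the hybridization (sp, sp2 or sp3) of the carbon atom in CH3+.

Three σ bonds to H, empty p orbital → sp2, trigonal planar.

sp²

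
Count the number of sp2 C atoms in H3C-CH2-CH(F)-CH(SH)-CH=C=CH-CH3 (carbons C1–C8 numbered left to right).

C1: sp3
C2: sp3
C3: sp3
C4: sp3
C5: sp2 ✓
C6: sp
C7: sp2 ✓
C8: sp3
C5, C7 → 2 sp2 carbons.

2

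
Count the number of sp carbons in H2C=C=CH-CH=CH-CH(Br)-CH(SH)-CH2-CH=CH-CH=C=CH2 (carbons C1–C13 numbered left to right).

2

C1: sp2
C2: sp ✓
C3: sp2
C4: sp2
C5: sp2
C6: sp3
C7: sp3
C8: sp3
C9: sp2
C10: sp2
C11: sp2
C12: sp ✓
C13: sp2
C2, C12 → 2 sp carbons.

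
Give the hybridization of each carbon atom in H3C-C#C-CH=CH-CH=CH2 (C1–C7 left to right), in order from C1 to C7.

C1 sp3, C2 sp, C3 sp, C4 sp2, C5 sp2, C6 sp2, C7 sp2

C1 (4 σ bonds) has steric number 4: sp3.
C2 — 2 σ bonds, plus two π bonds. Steric number 2, so sp.
C3 is sp: 2 σ bonds, plus two π bonds, 2 electron-density regions.
C4 — 3 σ bonds, plus one π bond. Steric number 3, so sp2.
C5 has 3 σ bonds, plus one π bond: steric number 3 → sp2.
C6: 3 σ bonds, plus one π bond; 3 regions of electron density → sp2.
C7 — 3 σ bonds, plus one π bond. Steric number 3, so sp2.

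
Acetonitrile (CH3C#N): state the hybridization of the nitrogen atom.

sp

N has one σ bond and one lone pair: steric number 2 → sp.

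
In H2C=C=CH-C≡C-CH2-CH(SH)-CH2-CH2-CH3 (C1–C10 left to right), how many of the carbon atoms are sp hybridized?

C1: sp2
C2: sp ✓
C3: sp2
C4: sp ✓
C5: sp ✓
C6: sp3
C7: sp3
C8: sp3
C9: sp3
C10: sp3
C2, C4, C5 → 3 sp carbons.

3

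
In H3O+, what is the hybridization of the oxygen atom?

Three σ bonds + one lone pair = steric number 4 → sp3.

sp3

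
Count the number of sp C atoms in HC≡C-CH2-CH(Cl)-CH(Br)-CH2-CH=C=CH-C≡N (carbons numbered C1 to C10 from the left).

4

C1: sp ✓
C2: sp ✓
C3: sp3
C4: sp3
C5: sp3
C6: sp3
C7: sp2
C8: sp ✓
C9: sp2
C10: sp ✓
C1, C2, C8, C10 → 4 sp carbons.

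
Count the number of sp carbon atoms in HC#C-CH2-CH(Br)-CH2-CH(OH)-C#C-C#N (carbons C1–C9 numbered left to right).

C1: sp ✓
C2: sp ✓
C3: sp3
C4: sp3
C5: sp3
C6: sp3
C7: sp ✓
C8: sp ✓
C9: sp ✓
C1, C2, C7, C8, C9 → 5 sp carbons.

5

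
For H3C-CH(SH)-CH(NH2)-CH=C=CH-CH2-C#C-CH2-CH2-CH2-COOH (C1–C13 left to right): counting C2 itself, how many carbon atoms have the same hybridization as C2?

7

C2 is sp3 (only σ bonds).
C1: sp3 ✓
C2: sp3 ✓
C3: sp3 ✓
C4: sp2
C5: sp
C6: sp2
C7: sp3 ✓
C8: sp
C9: sp
C10: sp3 ✓
C11: sp3 ✓
C12: sp3 ✓
C13: sp2
7 carbons are sp3.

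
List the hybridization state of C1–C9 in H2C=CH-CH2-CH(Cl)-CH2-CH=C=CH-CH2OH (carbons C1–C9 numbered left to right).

C1 (3 σ bonds, plus one π bond) has steric number 3: sp2.
C2: 3 σ bonds, plus one π bond; 3 regions of electron density → sp2.
C3 has 4 σ bonds: steric number 4 → sp3.
C4: 4 σ bonds; 4 regions of electron density → sp3.
C5 has 4 σ bonds: steric number 4 → sp3.
C6 is sp2: 3 σ bonds, plus one π bond, 3 electron-density regions.
C7 is sp: 2 σ bonds, plus two π bonds, 2 electron-density regions.
C8: 3 σ bonds, plus one π bond; 3 regions of electron density → sp2.
C9 — 4 σ bonds. Steric number 4, so sp3.

C1 sp2, C2 sp2, C3 sp3, C4 sp3, C5 sp3, C6 sp2, C7 sp, C8 sp2, C9 sp3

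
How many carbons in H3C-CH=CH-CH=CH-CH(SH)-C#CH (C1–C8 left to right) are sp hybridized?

C1: sp3
C2: sp2
C3: sp2
C4: sp2
C5: sp2
C6: sp3
C7: sp ✓
C8: sp ✓
C7, C8 → 2 sp carbons.

2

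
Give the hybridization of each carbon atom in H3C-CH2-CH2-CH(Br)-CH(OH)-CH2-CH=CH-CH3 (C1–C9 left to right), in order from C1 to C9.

C1 sp3, C2 sp3, C3 sp3, C4 sp3, C5 sp3, C6 sp3, C7 sp2, C8 sp2, C9 sp3

C1: 4 σ bonds; 4 regions of electron density → sp3.
C2: 4 σ bonds; 4 regions of electron density → sp3.
C3 — 4 σ bonds. Steric number 4, so sp3.
C4: 4 σ bonds; 4 regions of electron density → sp3.
C5 has 4 σ bonds: steric number 4 → sp3.
C6 carries 4 σ bonds, giving a steric number of 4, so it is sp3.
C7: 3 σ bonds, plus one π bond; 3 regions of electron density → sp2.
C8 — 3 σ bonds, plus one π bond. Steric number 3, so sp2.
C9: 4 σ bonds; 4 regions of electron density → sp3.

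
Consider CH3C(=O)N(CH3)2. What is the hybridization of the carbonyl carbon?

sp²

The carbonyl carbon: 3 σ bonds, plus one π bond — 3 electron domains, sp2.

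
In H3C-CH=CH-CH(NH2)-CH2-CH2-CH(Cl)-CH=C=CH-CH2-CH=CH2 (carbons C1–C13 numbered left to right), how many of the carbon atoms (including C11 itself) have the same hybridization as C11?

C11 is sp3 (only σ bonds).
C1: sp3 ✓
C2: sp2
C3: sp2
C4: sp3 ✓
C5: sp3 ✓
C6: sp3 ✓
C7: sp3 ✓
C8: sp2
C9: sp
C10: sp2
C11: sp3 ✓
C12: sp2
C13: sp2
6 carbons are sp3.

6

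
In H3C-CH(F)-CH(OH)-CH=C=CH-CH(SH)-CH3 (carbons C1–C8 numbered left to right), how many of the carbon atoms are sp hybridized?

1

C1: sp3
C2: sp3
C3: sp3
C4: sp2
C5: sp ✓
C6: sp2
C7: sp3
C8: sp3
C5 → 1 sp carbon.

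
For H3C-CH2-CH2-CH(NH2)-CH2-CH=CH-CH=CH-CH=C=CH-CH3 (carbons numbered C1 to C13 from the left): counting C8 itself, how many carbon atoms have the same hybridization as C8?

6

C8 is sp2 (one π bond).
C1: sp3
C2: sp3
C3: sp3
C4: sp3
C5: sp3
C6: sp2 ✓
C7: sp2 ✓
C8: sp2 ✓
C9: sp2 ✓
C10: sp2 ✓
C11: sp
C12: sp2 ✓
C13: sp3
6 carbons are sp2.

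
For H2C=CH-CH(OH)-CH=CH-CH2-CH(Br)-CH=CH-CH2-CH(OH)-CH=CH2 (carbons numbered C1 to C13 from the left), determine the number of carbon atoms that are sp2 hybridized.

C1: sp2 ✓
C2: sp2 ✓
C3: sp3
C4: sp2 ✓
C5: sp2 ✓
C6: sp3
C7: sp3
C8: sp2 ✓
C9: sp2 ✓
C10: sp3
C11: sp3
C12: sp2 ✓
C13: sp2 ✓
C1, C2, C4, C5, C8, C9, C12, C13 → 8 sp2 carbons.

8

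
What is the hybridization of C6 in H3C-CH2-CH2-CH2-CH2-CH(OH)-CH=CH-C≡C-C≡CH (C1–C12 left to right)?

sp³

C6 carries 4 σ bonds, giving a steric number of 4, so it is sp3.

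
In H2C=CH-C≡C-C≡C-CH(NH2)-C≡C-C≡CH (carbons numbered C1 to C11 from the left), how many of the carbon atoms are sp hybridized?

8

C1: sp2
C2: sp2
C3: sp ✓
C4: sp ✓
C5: sp ✓
C6: sp ✓
C7: sp3
C8: sp ✓
C9: sp ✓
C10: sp ✓
C11: sp ✓
C3, C4, C5, C6, C8, C9, C10, C11 → 8 sp carbons.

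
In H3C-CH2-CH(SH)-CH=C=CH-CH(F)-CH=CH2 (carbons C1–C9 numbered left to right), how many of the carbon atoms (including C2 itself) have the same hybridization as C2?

4

C2 is sp3 (only σ bonds).
C1: sp3 ✓
C2: sp3 ✓
C3: sp3 ✓
C4: sp2
C5: sp
C6: sp2
C7: sp3 ✓
C8: sp2
C9: sp2
4 carbons are sp3.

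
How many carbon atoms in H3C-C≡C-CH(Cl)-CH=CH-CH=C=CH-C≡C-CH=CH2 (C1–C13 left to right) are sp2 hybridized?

6

C1: sp3
C2: sp
C3: sp
C4: sp3
C5: sp2 ✓
C6: sp2 ✓
C7: sp2 ✓
C8: sp
C9: sp2 ✓
C10: sp
C11: sp
C12: sp2 ✓
C13: sp2 ✓
C5, C6, C7, C9, C12, C13 → 6 sp2 carbons.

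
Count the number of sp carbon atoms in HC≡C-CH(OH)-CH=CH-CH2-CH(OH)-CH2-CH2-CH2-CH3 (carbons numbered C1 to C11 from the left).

C1: sp ✓
C2: sp ✓
C3: sp3
C4: sp2
C5: sp2
C6: sp3
C7: sp3
C8: sp3
C9: sp3
C10: sp3
C11: sp3
C1, C2 → 2 sp carbons.

2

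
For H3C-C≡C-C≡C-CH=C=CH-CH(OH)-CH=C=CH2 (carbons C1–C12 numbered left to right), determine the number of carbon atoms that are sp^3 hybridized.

2

C1: sp3 ✓
C2: sp
C3: sp
C4: sp
C5: sp
C6: sp2
C7: sp
C8: sp2
C9: sp3 ✓
C10: sp2
C11: sp
C12: sp2
C1, C9 → 2 sp3 carbons.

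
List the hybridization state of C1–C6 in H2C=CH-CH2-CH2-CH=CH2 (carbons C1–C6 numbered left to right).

C1 sp2, C2 sp2, C3 sp3, C4 sp3, C5 sp2, C6 sp2

C1 — 3 σ bonds, plus one π bond. Steric number 3, so sp2.
C2: 3 σ bonds, plus one π bond — 3 electron domains, sp2.
C3 is sp3: 4 σ bonds, 4 electron-density regions.
C4 (4 σ bonds) has steric number 4: sp3.
C5 (3 σ bonds, plus one π bond) has steric number 3: sp2.
C6: 3 σ bonds, plus one π bond — 3 electron domains, sp2.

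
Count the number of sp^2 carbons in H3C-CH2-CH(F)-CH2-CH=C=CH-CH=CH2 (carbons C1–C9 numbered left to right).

4

C1: sp3
C2: sp3
C3: sp3
C4: sp3
C5: sp2 ✓
C6: sp
C7: sp2 ✓
C8: sp2 ✓
C9: sp2 ✓
C5, C7, C8, C9 → 4 sp2 carbons.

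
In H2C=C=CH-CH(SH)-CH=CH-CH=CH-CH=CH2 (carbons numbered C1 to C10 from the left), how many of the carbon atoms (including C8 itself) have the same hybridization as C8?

8

C8 is sp2 (one π bond).
C1: sp2 ✓
C2: sp
C3: sp2 ✓
C4: sp3
C5: sp2 ✓
C6: sp2 ✓
C7: sp2 ✓
C8: sp2 ✓
C9: sp2 ✓
C10: sp2 ✓
8 carbons are sp2.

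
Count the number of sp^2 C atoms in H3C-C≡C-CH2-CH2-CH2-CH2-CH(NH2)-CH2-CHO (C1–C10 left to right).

C1: sp3
C2: sp
C3: sp
C4: sp3
C5: sp3
C6: sp3
C7: sp3
C8: sp3
C9: sp3
C10: sp2 ✓
C10 → 1 sp2 carbon.

1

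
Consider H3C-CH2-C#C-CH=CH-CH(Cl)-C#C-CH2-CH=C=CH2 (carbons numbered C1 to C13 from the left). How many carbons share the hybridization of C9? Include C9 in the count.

5

C9 is sp (two π bonds).
C1: sp3
C2: sp3
C3: sp ✓
C4: sp ✓
C5: sp2
C6: sp2
C7: sp3
C8: sp ✓
C9: sp ✓
C10: sp3
C11: sp2
C12: sp ✓
C13: sp2
5 carbons are sp.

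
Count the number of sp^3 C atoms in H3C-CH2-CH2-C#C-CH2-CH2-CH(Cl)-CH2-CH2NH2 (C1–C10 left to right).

C1: sp3 ✓
C2: sp3 ✓
C3: sp3 ✓
C4: sp
C5: sp
C6: sp3 ✓
C7: sp3 ✓
C8: sp3 ✓
C9: sp3 ✓
C10: sp3 ✓
C1, C2, C3, C6, C7, C8, C9, C10 → 8 sp3 carbons.

8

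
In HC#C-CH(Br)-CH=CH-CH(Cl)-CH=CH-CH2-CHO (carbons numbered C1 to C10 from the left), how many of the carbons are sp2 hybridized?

5

C1: sp
C2: sp
C3: sp3
C4: sp2 ✓
C5: sp2 ✓
C6: sp3
C7: sp2 ✓
C8: sp2 ✓
C9: sp3
C10: sp2 ✓
C4, C5, C7, C8, C10 → 5 sp2 carbons.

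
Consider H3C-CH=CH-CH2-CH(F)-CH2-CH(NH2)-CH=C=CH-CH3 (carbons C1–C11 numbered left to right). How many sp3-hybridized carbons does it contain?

C1: sp3 ✓
C2: sp2
C3: sp2
C4: sp3 ✓
C5: sp3 ✓
C6: sp3 ✓
C7: sp3 ✓
C8: sp2
C9: sp
C10: sp2
C11: sp3 ✓
C1, C4, C5, C6, C7, C11 → 6 sp3 carbons.

6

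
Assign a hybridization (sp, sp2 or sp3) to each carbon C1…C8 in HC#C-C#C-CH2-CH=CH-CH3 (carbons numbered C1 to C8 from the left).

C1: 2 σ bonds, plus two π bonds — 2 electron domains, sp.
C2 (2 σ bonds, plus two π bonds) has steric number 2: sp.
C3 carries 2 σ bonds, plus two π bonds, giving a steric number of 2, so it is sp.
C4 carries 2 σ bonds, plus two π bonds, giving a steric number of 2, so it is sp.
C5 — 4 σ bonds. Steric number 4, so sp3.
C6 has 3 σ bonds, plus one π bond: steric number 3 → sp2.
C7 is sp2: 3 σ bonds, plus one π bond, 3 electron-density regions.
C8: 4 σ bonds — 4 electron domains, sp3.

C1 sp, C2 sp, C3 sp, C4 sp, C5 sp3, C6 sp2, C7 sp2, C8 sp3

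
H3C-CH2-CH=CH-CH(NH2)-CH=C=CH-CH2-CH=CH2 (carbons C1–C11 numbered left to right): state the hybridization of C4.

C4 (3 σ bonds, plus one π bond) has steric number 3: sp2.

sp2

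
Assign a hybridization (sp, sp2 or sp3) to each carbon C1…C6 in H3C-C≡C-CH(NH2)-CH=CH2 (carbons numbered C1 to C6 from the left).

C1 (4 σ bonds) has steric number 4: sp3.
C2: 2 σ bonds, plus two π bonds — 2 electron domains, sp.
C3 is sp: 2 σ bonds, plus two π bonds, 2 electron-density regions.
C4 has 4 σ bonds: steric number 4 → sp3.
C5 — 3 σ bonds, plus one π bond. Steric number 3, so sp2.
C6: 3 σ bonds, plus one π bond — 3 electron domains, sp2.

C1 sp3, C2 sp, C3 sp, C4 sp3, C5 sp2, C6 sp2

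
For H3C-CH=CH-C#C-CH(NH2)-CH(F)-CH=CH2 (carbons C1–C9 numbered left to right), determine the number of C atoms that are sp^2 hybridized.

C1: sp3
C2: sp2 ✓
C3: sp2 ✓
C4: sp
C5: sp
C6: sp3
C7: sp3
C8: sp2 ✓
C9: sp2 ✓
C2, C3, C8, C9 → 4 sp2 carbons.

4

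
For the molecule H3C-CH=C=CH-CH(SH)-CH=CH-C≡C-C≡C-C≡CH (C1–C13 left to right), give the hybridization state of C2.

sp^2

C2 (3 σ bonds, plus one π bond) has steric number 3: sp2.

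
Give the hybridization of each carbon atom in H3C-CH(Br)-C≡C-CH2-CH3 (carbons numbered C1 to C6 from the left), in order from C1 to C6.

C1 sp3, C2 sp3, C3 sp, C4 sp, C5 sp3, C6 sp3

C1 (4 σ bonds) has steric number 4: sp3.
C2 (4 σ bonds) has steric number 4: sp3.
C3 — 2 σ bonds, plus two π bonds. Steric number 2, so sp.
C4 (2 σ bonds, plus two π bonds) has steric number 2: sp.
C5 has 4 σ bonds: steric number 4 → sp3.
C6 has 4 σ bonds: steric number 4 → sp3.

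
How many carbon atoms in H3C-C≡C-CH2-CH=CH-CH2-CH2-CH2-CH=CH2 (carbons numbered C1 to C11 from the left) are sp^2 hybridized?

C1: sp3
C2: sp
C3: sp
C4: sp3
C5: sp2 ✓
C6: sp2 ✓
C7: sp3
C8: sp3
C9: sp3
C10: sp2 ✓
C11: sp2 ✓
C5, C6, C10, C11 → 4 sp2 carbons.

4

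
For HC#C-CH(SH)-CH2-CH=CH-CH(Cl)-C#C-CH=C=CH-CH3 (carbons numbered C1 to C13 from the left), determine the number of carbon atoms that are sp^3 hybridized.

C1: sp
C2: sp
C3: sp3 ✓
C4: sp3 ✓
C5: sp2
C6: sp2
C7: sp3 ✓
C8: sp
C9: sp
C10: sp2
C11: sp
C12: sp2
C13: sp3 ✓
C3, C4, C7, C13 → 4 sp3 carbons.

4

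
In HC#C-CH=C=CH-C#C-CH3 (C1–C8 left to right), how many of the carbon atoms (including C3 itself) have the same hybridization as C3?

C3 is sp2 (one π bond).
C1: sp
C2: sp
C3: sp2 ✓
C4: sp
C5: sp2 ✓
C6: sp
C7: sp
C8: sp3
2 carbons are sp2.

2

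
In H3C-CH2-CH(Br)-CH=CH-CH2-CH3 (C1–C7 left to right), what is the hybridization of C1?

sp^3

C1: 4 σ bonds — 4 electron domains, sp3.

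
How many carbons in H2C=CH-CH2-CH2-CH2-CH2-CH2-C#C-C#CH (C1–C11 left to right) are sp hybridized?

C1: sp2
C2: sp2
C3: sp3
C4: sp3
C5: sp3
C6: sp3
C7: sp3
C8: sp ✓
C9: sp ✓
C10: sp ✓
C11: sp ✓
C8, C9, C10, C11 → 4 sp carbons.

4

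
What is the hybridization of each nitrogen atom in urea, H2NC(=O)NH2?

sp2

Both N lone pairs are conjugated with the C=O; planar sp2.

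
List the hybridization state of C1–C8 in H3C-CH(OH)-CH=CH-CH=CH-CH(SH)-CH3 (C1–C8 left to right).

C1: 4 σ bonds; 4 regions of electron density → sp3.
C2 — 4 σ bonds. Steric number 4, so sp3.
C3: 3 σ bonds, plus one π bond; 3 regions of electron density → sp2.
C4 carries 3 σ bonds, plus one π bond, giving a steric number of 3, so it is sp2.
C5 — 3 σ bonds, plus one π bond. Steric number 3, so sp2.
C6: 3 σ bonds, plus one π bond; 3 regions of electron density → sp2.
C7 is sp3: 4 σ bonds, 4 electron-density regions.
C8 carries 4 σ bonds, giving a steric number of 4, so it is sp3.

C1 sp3, C2 sp3, C3 sp2, C4 sp2, C5 sp2, C6 sp2, C7 sp3, C8 sp3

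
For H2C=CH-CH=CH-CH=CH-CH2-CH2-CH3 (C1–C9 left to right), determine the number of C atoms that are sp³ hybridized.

3

C1: sp2
C2: sp2
C3: sp2
C4: sp2
C5: sp2
C6: sp2
C7: sp3 ✓
C8: sp3 ✓
C9: sp3 ✓
C7, C8, C9 → 3 sp3 carbons.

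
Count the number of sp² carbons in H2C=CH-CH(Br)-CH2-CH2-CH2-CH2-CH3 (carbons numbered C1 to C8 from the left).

C1: sp2 ✓
C2: sp2 ✓
C3: sp3
C4: sp3
C5: sp3
C6: sp3
C7: sp3
C8: sp3
C1, C2 → 2 sp2 carbons.

2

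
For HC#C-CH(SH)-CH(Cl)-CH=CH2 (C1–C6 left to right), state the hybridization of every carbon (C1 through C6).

C1 (2 σ bonds, plus two π bonds) has steric number 2: sp.
C2: 2 σ bonds, plus two π bonds; 2 regions of electron density → sp.
C3 carries 4 σ bonds, giving a steric number of 4, so it is sp3.
C4 has 4 σ bonds: steric number 4 → sp3.
C5 — 3 σ bonds, plus one π bond. Steric number 3, so sp2.
C6: 3 σ bonds, plus one π bond; 3 regions of electron density → sp2.

C1 sp, C2 sp, C3 sp3, C4 sp3, C5 sp2, C6 sp2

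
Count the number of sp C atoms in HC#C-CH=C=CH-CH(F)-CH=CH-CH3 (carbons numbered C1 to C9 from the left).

C1: sp ✓
C2: sp ✓
C3: sp2
C4: sp ✓
C5: sp2
C6: sp3
C7: sp2
C8: sp2
C9: sp3
C1, C2, C4 → 3 sp carbons.

3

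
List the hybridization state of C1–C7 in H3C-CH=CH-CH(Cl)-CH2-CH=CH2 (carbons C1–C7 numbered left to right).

C1 is sp3: 4 σ bonds, 4 electron-density regions.
C2 has 3 σ bonds, plus one π bond: steric number 3 → sp2.
C3 (3 σ bonds, plus one π bond) has steric number 3: sp2.
C4: 4 σ bonds — 4 electron domains, sp3.
C5 (4 σ bonds) has steric number 4: sp3.
C6 is sp2: 3 σ bonds, plus one π bond, 3 electron-density regions.
C7 has 3 σ bonds, plus one π bond: steric number 3 → sp2.

C1 sp3, C2 sp2, C3 sp2, C4 sp3, C5 sp3, C6 sp2, C7 sp2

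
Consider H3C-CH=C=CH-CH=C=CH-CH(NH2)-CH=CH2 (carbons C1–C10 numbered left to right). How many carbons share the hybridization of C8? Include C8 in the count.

C8 is sp3 (only σ bonds).
C1: sp3 ✓
C2: sp2
C3: sp
C4: sp2
C5: sp2
C6: sp
C7: sp2
C8: sp3 ✓
C9: sp2
C10: sp2
2 carbons are sp3.

2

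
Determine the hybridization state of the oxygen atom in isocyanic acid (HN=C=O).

The oxygen atom: 1 σ bond and 2 lone pairs, plus one π bond — 3 electron domains, sp2.

sp^2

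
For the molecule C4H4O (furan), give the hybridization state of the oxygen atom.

sp^2

One O lone pair is in the aromatic π system (p orbital), the other is in an sp2 hybrid in the ring plane; O has two σ bonds + one in-plane lone pair → sp2.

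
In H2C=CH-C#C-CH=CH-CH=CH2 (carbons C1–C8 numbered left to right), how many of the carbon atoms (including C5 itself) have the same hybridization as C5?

C5 is sp2 (one π bond).
C1: sp2 ✓
C2: sp2 ✓
C3: sp
C4: sp
C5: sp2 ✓
C6: sp2 ✓
C7: sp2 ✓
C8: sp2 ✓
6 carbons are sp2.

6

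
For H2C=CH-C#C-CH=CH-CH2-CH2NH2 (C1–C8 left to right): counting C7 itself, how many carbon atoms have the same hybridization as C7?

C7 is sp3 (only σ bonds).
C1: sp2
C2: sp2
C3: sp
C4: sp
C5: sp2
C6: sp2
C7: sp3 ✓
C8: sp3 ✓
2 carbons are sp3.

2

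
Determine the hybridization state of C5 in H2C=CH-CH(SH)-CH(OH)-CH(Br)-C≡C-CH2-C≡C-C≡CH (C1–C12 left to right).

C5 — 4 σ bonds. Steric number 4, so sp3.

sp3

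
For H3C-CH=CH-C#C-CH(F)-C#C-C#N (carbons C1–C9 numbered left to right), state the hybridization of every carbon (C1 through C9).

C1: 4 σ bonds; 4 regions of electron density → sp3.
C2 — 3 σ bonds, plus one π bond. Steric number 3, so sp2.
C3 carries 3 σ bonds, plus one π bond, giving a steric number of 3, so it is sp2.
C4 (2 σ bonds, plus two π bonds) has steric number 2: sp.
C5: 2 σ bonds, plus two π bonds — 2 electron domains, sp.
C6: 4 σ bonds; 4 regions of electron density → sp3.
C7: 2 σ bonds, plus two π bonds; 2 regions of electron density → sp.
C8: 2 σ bonds, plus two π bonds; 2 regions of electron density → sp.
C9 — 2 σ bonds, plus two π bonds. Steric number 2, so sp.

C1 sp3, C2 sp2, C3 sp2, C4 sp, C5 sp, C6 sp3, C7 sp, C8 sp, C9 sp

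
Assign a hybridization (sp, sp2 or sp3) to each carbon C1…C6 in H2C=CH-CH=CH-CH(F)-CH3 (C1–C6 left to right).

C1 sp2, C2 sp2, C3 sp2, C4 sp2, C5 sp3, C6 sp3

C1 — 3 σ bonds, plus one π bond. Steric number 3, so sp2.
C2 (3 σ bonds, plus one π bond) has steric number 3: sp2.
C3 — 3 σ bonds, plus one π bond. Steric number 3, so sp2.
C4 has 3 σ bonds, plus one π bond: steric number 3 → sp2.
C5: 4 σ bonds; 4 regions of electron density → sp3.
C6 is sp3: 4 σ bonds, 4 electron-density regions.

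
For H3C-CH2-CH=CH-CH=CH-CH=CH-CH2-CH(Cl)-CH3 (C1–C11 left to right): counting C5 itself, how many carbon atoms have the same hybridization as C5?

C5 is sp2 (one π bond).
C1: sp3
C2: sp3
C3: sp2 ✓
C4: sp2 ✓
C5: sp2 ✓
C6: sp2 ✓
C7: sp2 ✓
C8: sp2 ✓
C9: sp3
C10: sp3
C11: sp3
6 carbons are sp2.

6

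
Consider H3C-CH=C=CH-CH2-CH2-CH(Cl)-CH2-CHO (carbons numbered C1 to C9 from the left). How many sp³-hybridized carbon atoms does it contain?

C1: sp3 ✓
C2: sp2
C3: sp
C4: sp2
C5: sp3 ✓
C6: sp3 ✓
C7: sp3 ✓
C8: sp3 ✓
C9: sp2
C1, C5, C6, C7, C8 → 5 sp3 carbons.

5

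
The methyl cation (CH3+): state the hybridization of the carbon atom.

sp²

Three σ bonds to H, empty p orbital → sp2, trigonal planar.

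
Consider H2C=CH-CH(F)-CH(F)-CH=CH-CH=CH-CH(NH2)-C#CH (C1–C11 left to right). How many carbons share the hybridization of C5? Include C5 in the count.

C5 is sp2 (one π bond).
C1: sp2 ✓
C2: sp2 ✓
C3: sp3
C4: sp3
C5: sp2 ✓
C6: sp2 ✓
C7: sp2 ✓
C8: sp2 ✓
C9: sp3
C10: sp
C11: sp
6 carbons are sp2.

6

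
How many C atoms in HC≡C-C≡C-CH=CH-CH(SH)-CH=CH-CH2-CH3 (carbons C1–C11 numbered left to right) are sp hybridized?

4

C1: sp ✓
C2: sp ✓
C3: sp ✓
C4: sp ✓
C5: sp2
C6: sp2
C7: sp3
C8: sp2
C9: sp2
C10: sp3
C11: sp3
C1, C2, C3, C4 → 4 sp carbons.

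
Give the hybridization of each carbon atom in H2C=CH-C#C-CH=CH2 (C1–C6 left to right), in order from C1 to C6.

C1 is sp2: 3 σ bonds, plus one π bond, 3 electron-density regions.
C2 has 3 σ bonds, plus one π bond: steric number 3 → sp2.
C3 — 2 σ bonds, plus two π bonds. Steric number 2, so sp.
C4 has 2 σ bonds, plus two π bonds: steric number 2 → sp.
C5 carries 3 σ bonds, plus one π bond, giving a steric number of 3, so it is sp2.
C6: 3 σ bonds, plus one π bond — 3 electron domains, sp2.

C1 sp2, C2 sp2, C3 sp, C4 sp, C5 sp2, C6 sp2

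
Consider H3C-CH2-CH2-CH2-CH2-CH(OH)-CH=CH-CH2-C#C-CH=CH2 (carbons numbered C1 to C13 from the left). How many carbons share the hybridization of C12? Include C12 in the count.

C12 is sp2 (one π bond).
C1: sp3
C2: sp3
C3: sp3
C4: sp3
C5: sp3
C6: sp3
C7: sp2 ✓
C8: sp2 ✓
C9: sp3
C10: sp
C11: sp
C12: sp2 ✓
C13: sp2 ✓
4 carbons are sp2.

4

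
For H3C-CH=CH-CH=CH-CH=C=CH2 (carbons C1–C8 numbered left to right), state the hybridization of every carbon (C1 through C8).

C1 carries 4 σ bonds, giving a steric number of 4, so it is sp3.
C2 (3 σ bonds, plus one π bond) has steric number 3: sp2.
C3 has 3 σ bonds, plus one π bond: steric number 3 → sp2.
C4: 3 σ bonds, plus one π bond — 3 electron domains, sp2.
C5: 3 σ bonds, plus one π bond — 3 electron domains, sp2.
C6 — 3 σ bonds, plus one π bond. Steric number 3, so sp2.
C7 — 2 σ bonds, plus two π bonds. Steric number 2, so sp.
C8: 3 σ bonds, plus one π bond — 3 electron domains, sp2.

C1 sp3, C2 sp2, C3 sp2, C4 sp2, C5 sp2, C6 sp2, C7 sp, C8 sp2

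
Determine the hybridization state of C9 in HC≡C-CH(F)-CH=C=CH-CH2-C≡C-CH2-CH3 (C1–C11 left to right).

sp

C9 has 2 σ bonds, plus two π bonds: steric number 2 → sp.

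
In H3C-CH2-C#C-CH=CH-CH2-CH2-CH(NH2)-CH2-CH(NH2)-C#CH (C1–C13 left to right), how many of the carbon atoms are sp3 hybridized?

C1: sp3 ✓
C2: sp3 ✓
C3: sp
C4: sp
C5: sp2
C6: sp2
C7: sp3 ✓
C8: sp3 ✓
C9: sp3 ✓
C10: sp3 ✓
C11: sp3 ✓
C12: sp
C13: sp
C1, C2, C7, C8, C9, C10, C11 → 7 sp3 carbons.

7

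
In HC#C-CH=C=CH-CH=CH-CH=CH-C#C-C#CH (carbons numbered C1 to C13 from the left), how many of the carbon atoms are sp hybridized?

7

C1: sp ✓
C2: sp ✓
C3: sp2
C4: sp ✓
C5: sp2
C6: sp2
C7: sp2
C8: sp2
C9: sp2
C10: sp ✓
C11: sp ✓
C12: sp ✓
C13: sp ✓
C1, C2, C4, C10, C11, C12, C13 → 7 sp carbons.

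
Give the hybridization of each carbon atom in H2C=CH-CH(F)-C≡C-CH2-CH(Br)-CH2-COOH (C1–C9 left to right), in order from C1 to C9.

C1 sp2, C2 sp2, C3 sp3, C4 sp, C5 sp, C6 sp3, C7 sp3, C8 sp3, C9 sp2

C1 (3 σ bonds, plus one π bond) has steric number 3: sp2.
C2 has 3 σ bonds, plus one π bond: steric number 3 → sp2.
C3 has 4 σ bonds: steric number 4 → sp3.
C4 — 2 σ bonds, plus two π bonds. Steric number 2, so sp.
C5 — 2 σ bonds, plus two π bonds. Steric number 2, so sp.
C6 — 4 σ bonds. Steric number 4, so sp3.
C7 is sp3: 4 σ bonds, 4 electron-density regions.
C8 — 4 σ bonds. Steric number 4, so sp3.
C9 is sp2: 3 σ bonds, plus one π bond, 3 electron-density regions.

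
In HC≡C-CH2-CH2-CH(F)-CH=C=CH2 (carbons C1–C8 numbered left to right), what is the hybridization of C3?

sp³

C3 has 4 σ bonds: steric number 4 → sp3.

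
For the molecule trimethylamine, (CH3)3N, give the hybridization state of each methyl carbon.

Each methyl carbon (4 σ bonds) has steric number 4: sp3.

sp3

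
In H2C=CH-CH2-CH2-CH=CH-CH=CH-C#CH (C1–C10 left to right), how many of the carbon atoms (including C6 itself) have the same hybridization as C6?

C6 is sp2 (one π bond).
C1: sp2 ✓
C2: sp2 ✓
C3: sp3
C4: sp3
C5: sp2 ✓
C6: sp2 ✓
C7: sp2 ✓
C8: sp2 ✓
C9: sp
C10: sp
6 carbons are sp2.

6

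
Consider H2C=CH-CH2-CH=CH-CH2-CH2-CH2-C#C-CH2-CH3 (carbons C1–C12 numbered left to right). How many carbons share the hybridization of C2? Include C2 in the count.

C2 is sp2 (one π bond).
C1: sp2 ✓
C2: sp2 ✓
C3: sp3
C4: sp2 ✓
C5: sp2 ✓
C6: sp3
C7: sp3
C8: sp3
C9: sp
C10: sp
C11: sp3
C12: sp3
4 carbons are sp2.

4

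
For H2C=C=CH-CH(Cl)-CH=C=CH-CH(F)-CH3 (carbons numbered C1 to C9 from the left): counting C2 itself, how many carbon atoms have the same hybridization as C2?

2

C2 is sp (two π bonds).
C1: sp2
C2: sp ✓
C3: sp2
C4: sp3
C5: sp2
C6: sp ✓
C7: sp2
C8: sp3
C9: sp3
2 carbons are sp.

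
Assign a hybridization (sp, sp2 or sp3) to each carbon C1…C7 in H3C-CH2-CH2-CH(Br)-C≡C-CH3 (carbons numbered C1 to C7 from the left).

C1 sp3, C2 sp3, C3 sp3, C4 sp3, C5 sp, C6 sp, C7 sp3

C1 — 4 σ bonds. Steric number 4, so sp3.
C2 has 4 σ bonds: steric number 4 → sp3.
C3 has 4 σ bonds: steric number 4 → sp3.
C4: 4 σ bonds — 4 electron domains, sp3.
C5 (2 σ bonds, plus two π bonds) has steric number 2: sp.
C6 is sp: 2 σ bonds, plus two π bonds, 2 electron-density regions.
C7 has 4 σ bonds: steric number 4 → sp3.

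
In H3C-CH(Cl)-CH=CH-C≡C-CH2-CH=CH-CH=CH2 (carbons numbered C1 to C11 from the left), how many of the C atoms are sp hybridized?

2

C1: sp3
C2: sp3
C3: sp2
C4: sp2
C5: sp ✓
C6: sp ✓
C7: sp3
C8: sp2
C9: sp2
C10: sp2
C11: sp2
C5, C6 → 2 sp carbons.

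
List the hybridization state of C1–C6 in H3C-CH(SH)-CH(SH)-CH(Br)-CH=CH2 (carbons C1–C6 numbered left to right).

C1 sp3, C2 sp3, C3 sp3, C4 sp3, C5 sp2, C6 sp2

C1 — 4 σ bonds. Steric number 4, so sp3.
C2 (4 σ bonds) has steric number 4: sp3.
C3 — 4 σ bonds. Steric number 4, so sp3.
C4 — 4 σ bonds. Steric number 4, so sp3.
C5 has 3 σ bonds, plus one π bond: steric number 3 → sp2.
C6 carries 3 σ bonds, plus one π bond, giving a steric number of 3, so it is sp2.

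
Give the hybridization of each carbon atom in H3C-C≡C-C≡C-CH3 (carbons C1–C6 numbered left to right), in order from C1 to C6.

C1 has 4 σ bonds: steric number 4 → sp3.
C2 — 2 σ bonds, plus two π bonds. Steric number 2, so sp.
C3 (2 σ bonds, plus two π bonds) has steric number 2: sp.
C4 is sp: 2 σ bonds, plus two π bonds, 2 electron-density regions.
C5: 2 σ bonds, plus two π bonds — 2 electron domains, sp.
C6 has 4 σ bonds: steric number 4 → sp3.

C1 sp3, C2 sp, C3 sp, C4 sp, C5 sp, C6 sp3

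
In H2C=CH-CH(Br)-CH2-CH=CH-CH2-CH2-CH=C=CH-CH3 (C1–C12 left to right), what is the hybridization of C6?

sp2

C6 — 3 σ bonds, plus one π bond. Steric number 3, so sp2.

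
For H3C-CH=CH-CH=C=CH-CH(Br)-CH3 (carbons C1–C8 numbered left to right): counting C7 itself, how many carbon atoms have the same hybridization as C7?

3

C7 is sp3 (only σ bonds).
C1: sp3 ✓
C2: sp2
C3: sp2
C4: sp2
C5: sp
C6: sp2
C7: sp3 ✓
C8: sp3 ✓
3 carbons are sp3.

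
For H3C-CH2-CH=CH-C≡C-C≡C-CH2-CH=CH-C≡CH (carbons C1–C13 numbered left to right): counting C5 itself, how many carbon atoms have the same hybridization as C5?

6

C5 is sp (two π bonds).
C1: sp3
C2: sp3
C3: sp2
C4: sp2
C5: sp ✓
C6: sp ✓
C7: sp ✓
C8: sp ✓
C9: sp3
C10: sp2
C11: sp2
C12: sp ✓
C13: sp ✓
6 carbons are sp.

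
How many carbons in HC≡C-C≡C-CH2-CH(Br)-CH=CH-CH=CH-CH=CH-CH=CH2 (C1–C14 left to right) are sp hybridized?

C1: sp ✓
C2: sp ✓
C3: sp ✓
C4: sp ✓
C5: sp3
C6: sp3
C7: sp2
C8: sp2
C9: sp2
C10: sp2
C11: sp2
C12: sp2
C13: sp2
C14: sp2
C1, C2, C3, C4 → 4 sp carbons.

4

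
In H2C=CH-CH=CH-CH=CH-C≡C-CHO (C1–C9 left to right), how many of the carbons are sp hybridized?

C1: sp2
C2: sp2
C3: sp2
C4: sp2
C5: sp2
C6: sp2
C7: sp ✓
C8: sp ✓
C9: sp2
C7, C8 → 2 sp carbons.

2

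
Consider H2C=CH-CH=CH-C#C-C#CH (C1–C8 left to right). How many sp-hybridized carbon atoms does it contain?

C1: sp2
C2: sp2
C3: sp2
C4: sp2
C5: sp ✓
C6: sp ✓
C7: sp ✓
C8: sp ✓
C5, C6, C7, C8 → 4 sp carbons.

4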